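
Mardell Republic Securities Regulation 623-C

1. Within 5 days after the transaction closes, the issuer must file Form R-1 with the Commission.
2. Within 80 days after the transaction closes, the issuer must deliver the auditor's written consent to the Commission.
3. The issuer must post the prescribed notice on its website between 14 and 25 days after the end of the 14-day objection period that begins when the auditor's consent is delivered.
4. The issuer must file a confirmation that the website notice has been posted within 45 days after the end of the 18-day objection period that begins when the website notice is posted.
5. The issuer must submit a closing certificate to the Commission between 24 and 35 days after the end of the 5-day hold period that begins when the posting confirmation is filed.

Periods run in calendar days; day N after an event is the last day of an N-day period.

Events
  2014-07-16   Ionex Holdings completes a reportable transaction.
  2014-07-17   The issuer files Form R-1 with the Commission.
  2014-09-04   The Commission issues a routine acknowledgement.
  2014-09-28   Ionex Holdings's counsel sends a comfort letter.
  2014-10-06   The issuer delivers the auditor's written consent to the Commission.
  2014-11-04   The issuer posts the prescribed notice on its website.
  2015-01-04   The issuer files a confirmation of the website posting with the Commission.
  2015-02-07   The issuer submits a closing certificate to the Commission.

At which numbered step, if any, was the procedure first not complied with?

Step 1: 5 days after 2014-07-16 (when the transaction closes) is 2014-07-21; 2014-07-17 is within that limit.
Step 2: 80 days after 2014-07-16 (when the transaction closes) is 2014-10-04; done 2014-10-06 — 2 days late.

Step 2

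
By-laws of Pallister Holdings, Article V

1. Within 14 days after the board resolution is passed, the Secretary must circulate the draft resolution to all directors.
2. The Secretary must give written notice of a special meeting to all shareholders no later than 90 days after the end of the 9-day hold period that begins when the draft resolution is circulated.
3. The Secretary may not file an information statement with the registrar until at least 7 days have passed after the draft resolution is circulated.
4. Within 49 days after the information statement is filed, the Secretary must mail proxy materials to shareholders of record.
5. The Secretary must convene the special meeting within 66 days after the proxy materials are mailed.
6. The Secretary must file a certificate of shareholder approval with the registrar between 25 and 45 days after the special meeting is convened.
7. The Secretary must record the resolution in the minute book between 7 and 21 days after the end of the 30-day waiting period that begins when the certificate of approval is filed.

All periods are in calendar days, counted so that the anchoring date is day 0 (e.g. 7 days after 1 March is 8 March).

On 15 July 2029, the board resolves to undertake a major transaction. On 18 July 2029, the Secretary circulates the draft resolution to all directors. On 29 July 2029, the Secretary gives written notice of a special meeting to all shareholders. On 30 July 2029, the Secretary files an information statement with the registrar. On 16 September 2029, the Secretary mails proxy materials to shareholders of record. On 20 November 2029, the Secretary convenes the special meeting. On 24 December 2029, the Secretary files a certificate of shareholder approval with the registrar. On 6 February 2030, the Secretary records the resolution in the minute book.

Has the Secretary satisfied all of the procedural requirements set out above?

Step 1 — counting 14 days from 15 July 2029 (when the board resolution is passed) gives a deadline of 29 July 2029; done 18 July 2029 — timely.
Step 2 — counting 90 days from 27 July 2029 (end of the 9-day hold period, which began when the draft resolution is circulated on 18 July 2029) gives a deadline of 25 October 2029; 29 July 2029 is within that limit.
Step 3 — must wait 7 days from 18 July 2029 (when the draft resolution is circulated), so not before 25 July 2029; done 30 July 2029 — permitted.
Step 4 — counting 49 days from 30 July 2029 (when the information statement is filed) gives a deadline of 17 September 2029; completed 16 September 2029, before the deadline.
Step 5 — counting 66 days from 16 September 2029 (when the proxy materials are mailed) gives a deadline of 21 November 2029; done 20 November 2029 — timely.
Step 6 — 25 and 45 days from 20 November 2029 (when the special meeting is convened) are 15 December 2029 and 4 January 2030 respectively; 24 December 2029 falls inside that range.
Step 7 — 7 and 21 days from 23 January 2030 (end of the 30-day waiting period, which began when the certificate of approval is filed on 24 December 2029) are 30 January 2030 and 13 February 2030 respectively; 6 February 2030 falls inside that range.

Yes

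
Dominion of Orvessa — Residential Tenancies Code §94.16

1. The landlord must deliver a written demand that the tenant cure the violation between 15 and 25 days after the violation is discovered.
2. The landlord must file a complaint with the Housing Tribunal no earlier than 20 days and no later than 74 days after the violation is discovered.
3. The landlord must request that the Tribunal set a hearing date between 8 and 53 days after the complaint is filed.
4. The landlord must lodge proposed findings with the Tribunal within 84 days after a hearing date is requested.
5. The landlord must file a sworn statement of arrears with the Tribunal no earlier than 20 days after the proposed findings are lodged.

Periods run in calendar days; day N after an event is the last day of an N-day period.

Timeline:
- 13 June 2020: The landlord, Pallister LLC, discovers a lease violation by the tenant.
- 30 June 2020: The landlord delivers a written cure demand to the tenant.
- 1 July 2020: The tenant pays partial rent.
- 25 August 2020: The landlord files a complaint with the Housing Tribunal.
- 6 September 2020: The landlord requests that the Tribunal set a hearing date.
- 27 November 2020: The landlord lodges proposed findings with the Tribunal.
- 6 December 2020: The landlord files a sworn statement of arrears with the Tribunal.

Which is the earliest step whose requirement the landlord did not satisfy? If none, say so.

Step 5

Step 1: the window is 15–25 days after 13 June 2020 (when the violation is discovered), so 28 June 2020 through 8 July 2020; done 30 June 2020, which is between those dates.
Step 2: the window is 20–74 days after 13 June 2020 (when the violation is discovered), so 3 July 2020 through 26 August 2020; 25 August 2020 falls inside that range.
Step 3: the window is 8–53 days after 25 August 2020 (when the complaint is filed), so 2 September 2020 through 17 October 2020; 6 September 2020 falls inside that range.
Step 4: 84 days after 6 September 2020 (when a hearing date is requested) is 29 November 2020; done 27 November 2020 — timely.
Step 5: the earliest permitted date is 20 days after 27 November 2020 (when the proposed findings are lodged), i.e. 17 December 2020; acted on 6 December 2020, 11 days prematurely.
The procedure was therefore not followed at step 5.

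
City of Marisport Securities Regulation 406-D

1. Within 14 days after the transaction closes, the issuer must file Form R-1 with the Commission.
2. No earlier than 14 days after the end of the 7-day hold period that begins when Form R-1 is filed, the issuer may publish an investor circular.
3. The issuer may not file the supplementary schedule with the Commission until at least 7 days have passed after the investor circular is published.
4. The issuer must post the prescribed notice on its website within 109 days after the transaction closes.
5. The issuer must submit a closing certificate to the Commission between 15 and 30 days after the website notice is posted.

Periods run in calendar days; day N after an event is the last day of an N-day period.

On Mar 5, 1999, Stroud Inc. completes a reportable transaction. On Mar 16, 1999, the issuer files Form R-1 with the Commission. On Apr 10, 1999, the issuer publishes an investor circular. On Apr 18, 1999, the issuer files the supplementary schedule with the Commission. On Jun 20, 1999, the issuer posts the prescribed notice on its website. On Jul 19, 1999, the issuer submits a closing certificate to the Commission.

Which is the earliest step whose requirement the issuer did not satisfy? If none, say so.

None — every step was satisfied

(1) due by Mar 5, 1999 + 14 days = Mar 19, 1999; completed Mar 16, 1999, before the deadline.
(2) permitted from Mar 23, 1999 + 14 days = Apr 6, 1999 onward; done Apr 10, 1999 — permitted.
(3) permitted from Apr 10, 1999 + 7 days = Apr 17, 1999 onward; done Apr 18, 1999 — permitted.
(4) due by Mar 5, 1999 + 109 days = Jun 22, 1999; done Jun 20, 1999 — timely.
(5) the permitted window runs from Jun 20, 1999 + 15 = Jul 5, 1999 to Jun 20, 1999 + 30 = Jul 20, 1999; done Jul 19, 1999 — within the window.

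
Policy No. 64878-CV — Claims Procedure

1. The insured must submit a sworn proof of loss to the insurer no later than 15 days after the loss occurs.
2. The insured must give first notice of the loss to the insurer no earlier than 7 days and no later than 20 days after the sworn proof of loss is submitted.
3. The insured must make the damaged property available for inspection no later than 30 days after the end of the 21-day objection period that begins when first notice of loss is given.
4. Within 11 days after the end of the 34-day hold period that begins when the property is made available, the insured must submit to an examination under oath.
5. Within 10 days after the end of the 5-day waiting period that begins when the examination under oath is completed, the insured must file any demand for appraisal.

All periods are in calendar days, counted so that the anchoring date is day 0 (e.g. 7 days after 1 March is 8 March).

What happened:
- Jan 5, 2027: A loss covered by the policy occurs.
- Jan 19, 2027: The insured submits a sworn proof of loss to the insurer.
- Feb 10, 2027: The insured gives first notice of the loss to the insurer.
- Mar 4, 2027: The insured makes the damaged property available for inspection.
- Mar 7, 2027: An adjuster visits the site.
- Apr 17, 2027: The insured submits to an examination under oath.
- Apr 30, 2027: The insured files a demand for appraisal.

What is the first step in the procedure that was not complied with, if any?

(1) due by Jan 5, 2027 + 15 days = Jan 20, 2027; done Jan 19, 2027 — timely.
(2) the permitted window runs from Jan 19, 2027 + 7 = Jan 26, 2027 to Jan 19, 2027 + 20 = Feb 8, 2027; done Feb 10, 2027 — 2 days after the window closed.
That is the first point of non-compliance.

Step 2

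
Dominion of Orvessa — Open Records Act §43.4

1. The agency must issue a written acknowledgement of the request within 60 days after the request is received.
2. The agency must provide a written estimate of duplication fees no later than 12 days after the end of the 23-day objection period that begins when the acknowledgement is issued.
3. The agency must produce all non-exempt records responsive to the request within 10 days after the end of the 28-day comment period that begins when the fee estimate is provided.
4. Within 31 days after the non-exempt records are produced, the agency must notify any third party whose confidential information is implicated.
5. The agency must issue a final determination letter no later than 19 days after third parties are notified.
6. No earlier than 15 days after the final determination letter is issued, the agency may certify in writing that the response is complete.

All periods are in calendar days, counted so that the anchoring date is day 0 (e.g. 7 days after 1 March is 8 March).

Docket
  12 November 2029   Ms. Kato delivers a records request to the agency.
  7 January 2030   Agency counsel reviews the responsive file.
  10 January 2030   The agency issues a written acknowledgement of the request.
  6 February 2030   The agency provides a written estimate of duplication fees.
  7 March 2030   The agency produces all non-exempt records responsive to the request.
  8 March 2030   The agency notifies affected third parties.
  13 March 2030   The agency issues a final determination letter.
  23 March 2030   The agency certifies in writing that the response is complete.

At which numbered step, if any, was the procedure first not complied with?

Step 6

(1) due by 12 November 2029 + 60 days = 11 January 2030; completed 10 January 2030, before the deadline.
(2) due by 2 February 2030 + 12 days = 14 February 2030; completed 6 February 2030, before the deadline.
(3) due by 6 March 2030 + 10 days = 16 March 2030; 7 March 2030 is within that limit.
(4) due by 7 March 2030 + 31 days = 7 April 2030; done 8 March 2030 — timely.
(5) due by 8 March 2030 + 19 days = 27 March 2030; 13 March 2030 is within that limit.
(6) permitted from 13 March 2030 + 15 days = 28 March 2030 onward; done 23 March 2030 — 5 days too early.
The procedure was therefore not followed at step 6.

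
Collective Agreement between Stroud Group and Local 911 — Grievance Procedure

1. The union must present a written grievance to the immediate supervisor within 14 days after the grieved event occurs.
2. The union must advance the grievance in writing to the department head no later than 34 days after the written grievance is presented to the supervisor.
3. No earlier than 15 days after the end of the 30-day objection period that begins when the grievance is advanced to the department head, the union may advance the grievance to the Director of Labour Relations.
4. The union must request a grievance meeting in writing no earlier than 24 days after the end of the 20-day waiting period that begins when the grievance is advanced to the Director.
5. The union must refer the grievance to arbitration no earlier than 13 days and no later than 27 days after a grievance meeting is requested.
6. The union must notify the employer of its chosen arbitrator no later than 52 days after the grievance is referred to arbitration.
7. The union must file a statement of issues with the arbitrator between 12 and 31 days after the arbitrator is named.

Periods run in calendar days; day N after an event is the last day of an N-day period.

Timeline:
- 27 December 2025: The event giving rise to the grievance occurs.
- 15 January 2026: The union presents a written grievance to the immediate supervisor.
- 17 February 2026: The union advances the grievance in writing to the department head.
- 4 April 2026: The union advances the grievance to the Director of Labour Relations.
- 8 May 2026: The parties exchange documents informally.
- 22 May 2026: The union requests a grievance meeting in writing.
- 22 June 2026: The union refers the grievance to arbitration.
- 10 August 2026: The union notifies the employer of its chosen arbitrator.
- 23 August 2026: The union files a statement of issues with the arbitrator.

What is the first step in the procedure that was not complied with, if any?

Step 1: 14 days after 27 December 2025 (when the grieved event occurs) is 10 January 2026; 15 January 2026 misses that deadline by 5 days.
Later steps need not be reached.

Step 1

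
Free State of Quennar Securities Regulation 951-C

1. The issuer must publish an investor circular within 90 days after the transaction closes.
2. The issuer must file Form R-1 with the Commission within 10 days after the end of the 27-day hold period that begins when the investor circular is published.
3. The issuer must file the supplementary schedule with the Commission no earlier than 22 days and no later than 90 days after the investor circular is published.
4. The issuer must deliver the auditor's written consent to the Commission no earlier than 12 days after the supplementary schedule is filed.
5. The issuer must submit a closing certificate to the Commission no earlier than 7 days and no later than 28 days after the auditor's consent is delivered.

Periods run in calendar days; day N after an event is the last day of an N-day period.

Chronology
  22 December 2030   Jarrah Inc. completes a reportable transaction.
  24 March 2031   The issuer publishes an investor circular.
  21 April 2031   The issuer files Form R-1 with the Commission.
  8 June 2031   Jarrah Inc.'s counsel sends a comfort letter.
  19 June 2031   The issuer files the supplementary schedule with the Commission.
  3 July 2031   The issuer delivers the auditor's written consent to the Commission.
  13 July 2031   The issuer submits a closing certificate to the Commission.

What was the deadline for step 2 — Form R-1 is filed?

The investor circular is published on 24 March 2031; the 27-day hold period therefore ends 20 April 2031, and step 2 runs from that date. 10 days after 20 April 2031 is 30 April 2031.

30 April 2031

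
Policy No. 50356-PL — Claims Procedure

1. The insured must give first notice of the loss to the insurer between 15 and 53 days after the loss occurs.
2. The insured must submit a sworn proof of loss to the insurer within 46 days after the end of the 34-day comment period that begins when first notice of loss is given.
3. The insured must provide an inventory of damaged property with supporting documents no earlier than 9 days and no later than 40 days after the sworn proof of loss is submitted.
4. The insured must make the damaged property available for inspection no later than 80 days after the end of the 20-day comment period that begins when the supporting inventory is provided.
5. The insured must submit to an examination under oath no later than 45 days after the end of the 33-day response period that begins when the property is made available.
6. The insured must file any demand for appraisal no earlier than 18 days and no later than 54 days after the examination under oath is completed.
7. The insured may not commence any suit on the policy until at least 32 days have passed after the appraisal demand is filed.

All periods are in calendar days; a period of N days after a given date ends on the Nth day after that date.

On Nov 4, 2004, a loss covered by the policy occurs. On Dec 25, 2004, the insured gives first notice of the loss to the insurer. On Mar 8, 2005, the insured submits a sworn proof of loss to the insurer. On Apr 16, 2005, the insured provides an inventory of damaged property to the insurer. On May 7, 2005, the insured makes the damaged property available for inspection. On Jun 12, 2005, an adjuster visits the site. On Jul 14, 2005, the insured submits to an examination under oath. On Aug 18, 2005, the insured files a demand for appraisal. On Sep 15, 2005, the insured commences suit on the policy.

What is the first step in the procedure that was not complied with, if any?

Step 1: the window is 15–53 days after Nov 4, 2004 (when the loss occurs), so Nov 19, 2004 through Dec 27, 2004; Dec 25, 2004 falls inside that range.
Step 2: 46 days after Jan 28, 2005 (end of the 34-day comment period, which began when first notice of loss is given on Dec 25, 2004) is Mar 15, 2005; done Mar 8, 2005 — timely.
Step 3: the window is 9–40 days after Mar 8, 2005 (when the sworn proof of loss is submitted), so Mar 17, 2005 through Apr 17, 2005; done Apr 16, 2005 — within the window.
Step 4: 80 days after May 6, 2005 (end of the 20-day comment period, which began when the supporting inventory is provided on Apr 16, 2005) is Jul 25, 2005; May 7, 2005 is within that limit.
Step 5: 45 days after Jun 9, 2005 (end of the 33-day response period, which began when the property is made available on May 7, 2005) is Jul 24, 2005; done Jul 14, 2005 — timely.
Step 6: the window is 18–54 days after Jul 14, 2005 (when the examination under oath is completed), so Aug 1, 2005 through Sep 6, 2005; done Aug 18, 2005 — within the window.
Step 7: the earliest permitted date is 32 days after Aug 18, 2005 (when the appraisal demand is filed), i.e. Sep 19, 2005; acted on Sep 15, 2005, 4 days prematurely.
The analysis stops there.

Step 7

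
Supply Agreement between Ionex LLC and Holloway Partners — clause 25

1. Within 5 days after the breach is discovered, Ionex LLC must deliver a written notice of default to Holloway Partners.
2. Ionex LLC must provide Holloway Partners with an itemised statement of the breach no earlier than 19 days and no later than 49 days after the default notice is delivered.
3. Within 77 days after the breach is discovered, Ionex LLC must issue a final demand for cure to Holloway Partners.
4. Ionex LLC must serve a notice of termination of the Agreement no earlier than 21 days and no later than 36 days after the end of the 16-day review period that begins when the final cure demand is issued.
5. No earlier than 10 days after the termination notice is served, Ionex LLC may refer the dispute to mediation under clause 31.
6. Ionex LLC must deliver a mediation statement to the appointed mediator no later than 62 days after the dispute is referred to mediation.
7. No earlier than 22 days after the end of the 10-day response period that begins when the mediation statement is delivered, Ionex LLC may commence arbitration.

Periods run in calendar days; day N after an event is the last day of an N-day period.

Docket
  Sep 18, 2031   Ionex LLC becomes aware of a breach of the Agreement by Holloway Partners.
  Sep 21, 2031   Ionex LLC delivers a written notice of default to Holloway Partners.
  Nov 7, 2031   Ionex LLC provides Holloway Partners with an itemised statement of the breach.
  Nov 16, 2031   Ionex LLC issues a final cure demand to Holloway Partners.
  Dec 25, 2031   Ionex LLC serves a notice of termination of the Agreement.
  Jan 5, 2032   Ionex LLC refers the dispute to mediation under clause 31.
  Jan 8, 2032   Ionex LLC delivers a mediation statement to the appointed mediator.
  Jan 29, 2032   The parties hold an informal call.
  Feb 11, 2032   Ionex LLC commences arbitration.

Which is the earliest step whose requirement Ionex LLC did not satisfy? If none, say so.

None — every step was satisfied

(1) due by Sep 18, 2031 + 5 days = Sep 23, 2031; Sep 21, 2031 is within that limit.
(2) the permitted window runs from Sep 21, 2031 + 19 = Oct 10, 2031 to Sep 21, 2031 + 49 = Nov 9, 2031; Nov 7, 2031 falls inside that range.
(3) due by Sep 18, 2031 + 77 days = Dec 4, 2031; done Nov 16, 2031 — timely.
(4) the permitted window runs from Dec 2, 2031 + 21 = Dec 23, 2031 to Dec 2, 2031 + 36 = Jan 7, 2032; done Dec 25, 2031 — within the window.
(5) permitted from Dec 25, 2031 + 10 days = Jan 4, 2032 onward; done Jan 5, 2032, after the minimum wait.
(6) due by Jan 5, 2032 + 62 days = Mar 7, 2032; completed Jan 8, 2032, before the deadline.
(7) permitted from Jan 18, 2032 + 22 days = Feb 9, 2032 onward; done Feb 11, 2032 — permitted.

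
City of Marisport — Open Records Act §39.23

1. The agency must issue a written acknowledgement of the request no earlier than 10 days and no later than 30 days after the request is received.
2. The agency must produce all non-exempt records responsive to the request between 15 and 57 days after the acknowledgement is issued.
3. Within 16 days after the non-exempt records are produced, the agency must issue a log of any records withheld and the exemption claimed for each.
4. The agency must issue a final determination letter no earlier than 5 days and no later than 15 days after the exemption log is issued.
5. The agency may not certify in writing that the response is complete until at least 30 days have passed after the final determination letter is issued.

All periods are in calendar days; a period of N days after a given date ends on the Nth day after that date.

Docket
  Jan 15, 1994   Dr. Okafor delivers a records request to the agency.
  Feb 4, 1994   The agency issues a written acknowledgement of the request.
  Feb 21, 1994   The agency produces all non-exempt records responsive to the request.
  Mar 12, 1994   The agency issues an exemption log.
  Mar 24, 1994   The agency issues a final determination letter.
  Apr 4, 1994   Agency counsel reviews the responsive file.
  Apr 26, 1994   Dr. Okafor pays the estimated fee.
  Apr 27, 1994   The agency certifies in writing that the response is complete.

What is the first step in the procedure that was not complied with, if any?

(1) the permitted window runs from Jan 15, 1994 + 10 = Jan 25, 1994 to Jan 15, 1994 + 30 = Feb 14, 1994; done Feb 4, 1994 — within the window.
(2) the permitted window runs from Feb 4, 1994 + 15 = Feb 19, 1994 to Feb 4, 1994 + 57 = Apr 2, 1994; done Feb 21, 1994 — within the window.
(3) due by Feb 21, 1994 + 16 days = Mar 9, 1994; Mar 12, 1994 misses that deadline by 3 days.
Later steps need not be reached.

Step 3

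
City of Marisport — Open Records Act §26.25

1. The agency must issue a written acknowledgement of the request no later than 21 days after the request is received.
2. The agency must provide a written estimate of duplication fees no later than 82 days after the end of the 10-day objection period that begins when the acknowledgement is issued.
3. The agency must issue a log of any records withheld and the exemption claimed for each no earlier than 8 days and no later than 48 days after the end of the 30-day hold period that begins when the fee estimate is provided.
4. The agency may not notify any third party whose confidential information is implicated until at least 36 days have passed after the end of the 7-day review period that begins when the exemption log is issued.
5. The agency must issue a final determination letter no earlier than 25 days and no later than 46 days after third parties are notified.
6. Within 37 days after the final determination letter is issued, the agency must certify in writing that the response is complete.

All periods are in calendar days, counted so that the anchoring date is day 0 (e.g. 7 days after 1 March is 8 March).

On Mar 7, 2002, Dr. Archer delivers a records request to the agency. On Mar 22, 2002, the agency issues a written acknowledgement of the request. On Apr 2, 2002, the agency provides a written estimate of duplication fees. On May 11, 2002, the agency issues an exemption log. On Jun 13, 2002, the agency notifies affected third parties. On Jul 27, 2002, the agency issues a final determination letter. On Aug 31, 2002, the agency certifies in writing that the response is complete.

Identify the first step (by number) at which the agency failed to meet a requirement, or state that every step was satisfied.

Step 1 — counting 21 days from Mar 7, 2002 (when the request is received) gives a deadline of Mar 28, 2002; done Mar 22, 2002 — timely.
Step 2 — counting 82 days from Apr 1, 2002 (end of the 10-day objection period, which began when the acknowledgement is issued on Mar 22, 2002) gives a deadline of Jun 22, 2002; Apr 2, 2002 is within that limit.
Step 3 — 8 and 48 days from May 2, 2002 (end of the 30-day hold period, which began when the fee estimate is provided on Apr 2, 2002) are May 10, 2002 and Jun 19, 2002 respectively; May 11, 2002 falls inside that range.
Step 4 — must wait 36 days from May 18, 2002 (end of the 7-day review period, which began when the exemption log is issued on May 11, 2002), so not before Jun 23, 2002; Jun 13, 2002 is 10 days before the earliest permitted date.

Step 4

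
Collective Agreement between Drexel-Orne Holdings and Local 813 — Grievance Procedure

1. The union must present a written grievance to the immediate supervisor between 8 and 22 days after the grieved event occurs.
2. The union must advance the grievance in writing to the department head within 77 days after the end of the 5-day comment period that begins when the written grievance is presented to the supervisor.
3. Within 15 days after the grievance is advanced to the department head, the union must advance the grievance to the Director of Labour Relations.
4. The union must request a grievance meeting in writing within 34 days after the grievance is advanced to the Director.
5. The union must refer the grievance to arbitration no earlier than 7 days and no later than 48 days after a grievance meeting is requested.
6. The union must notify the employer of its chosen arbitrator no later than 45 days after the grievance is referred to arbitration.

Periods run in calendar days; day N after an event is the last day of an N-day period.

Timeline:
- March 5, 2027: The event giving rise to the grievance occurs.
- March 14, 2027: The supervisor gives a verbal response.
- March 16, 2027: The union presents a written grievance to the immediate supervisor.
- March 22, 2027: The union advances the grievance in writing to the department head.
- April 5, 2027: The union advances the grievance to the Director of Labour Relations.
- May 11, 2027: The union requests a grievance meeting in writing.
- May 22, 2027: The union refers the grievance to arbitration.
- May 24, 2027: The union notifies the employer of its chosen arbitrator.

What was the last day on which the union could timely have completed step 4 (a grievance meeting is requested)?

Step 4 runs from April 5, 2027, when the grievance is advanced to the Director. 34 days after April 5, 2027 is May 9, 2027.

May 9, 2027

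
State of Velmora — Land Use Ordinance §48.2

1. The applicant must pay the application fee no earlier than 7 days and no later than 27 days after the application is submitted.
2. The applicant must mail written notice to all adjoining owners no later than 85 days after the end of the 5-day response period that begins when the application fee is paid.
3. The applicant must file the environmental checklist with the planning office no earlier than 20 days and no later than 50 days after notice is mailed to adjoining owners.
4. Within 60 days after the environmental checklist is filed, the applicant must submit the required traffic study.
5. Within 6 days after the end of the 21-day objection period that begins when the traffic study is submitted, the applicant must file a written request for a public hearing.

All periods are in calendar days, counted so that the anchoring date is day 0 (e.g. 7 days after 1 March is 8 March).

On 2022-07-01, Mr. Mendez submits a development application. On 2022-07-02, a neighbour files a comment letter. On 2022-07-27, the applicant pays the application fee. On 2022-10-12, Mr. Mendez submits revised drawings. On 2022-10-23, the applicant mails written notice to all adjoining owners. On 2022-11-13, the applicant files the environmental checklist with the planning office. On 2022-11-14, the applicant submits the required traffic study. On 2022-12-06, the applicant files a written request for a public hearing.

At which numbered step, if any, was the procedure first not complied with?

(1) the permitted window runs from 2022-07-01 + 7 = 2022-07-08 to 2022-07-01 + 27 = 2022-07-28; done 2022-07-27, which is between those dates.
(2) due by 2022-08-01 + 85 days = 2022-10-25; done 2022-10-23 — timely.
(3) the permitted window runs from 2022-10-23 + 20 = 2022-11-12 to 2022-10-23 + 50 = 2022-12-12; done 2022-11-13 — within the window.
(4) due by 2022-11-13 + 60 days = 2023-01-12; completed 2022-11-14, before the deadline.
(5) due by 2022-12-05 + 6 days = 2022-12-11; completed 2022-12-06, before the deadline.

None — every step was satisfied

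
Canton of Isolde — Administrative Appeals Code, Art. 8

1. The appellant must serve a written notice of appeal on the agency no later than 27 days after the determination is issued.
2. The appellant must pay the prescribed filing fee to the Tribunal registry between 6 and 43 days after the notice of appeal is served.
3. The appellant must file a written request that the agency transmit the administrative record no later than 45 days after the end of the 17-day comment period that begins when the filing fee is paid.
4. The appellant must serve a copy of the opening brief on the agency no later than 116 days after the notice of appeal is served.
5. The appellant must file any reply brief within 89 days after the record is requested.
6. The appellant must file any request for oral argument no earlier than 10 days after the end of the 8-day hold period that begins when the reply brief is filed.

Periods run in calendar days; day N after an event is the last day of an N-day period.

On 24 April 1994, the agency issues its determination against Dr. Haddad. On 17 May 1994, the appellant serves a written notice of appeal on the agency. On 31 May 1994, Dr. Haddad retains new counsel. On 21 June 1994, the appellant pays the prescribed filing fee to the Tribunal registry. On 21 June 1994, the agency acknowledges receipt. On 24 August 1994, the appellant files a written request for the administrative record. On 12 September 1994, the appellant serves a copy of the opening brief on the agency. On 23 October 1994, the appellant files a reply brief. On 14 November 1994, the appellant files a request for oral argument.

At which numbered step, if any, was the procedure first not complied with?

Step 3

Step 1: 27 days after 24 April 1994 (when the determination is issued) is 21 May 1994; 17 May 1994 is within that limit.
Step 2: the window is 6–43 days after 17 May 1994 (when the notice of appeal is served), so 23 May 1994 through 29 June 1994; done 21 June 1994, which is between those dates.
Step 3: 45 days after 8 July 1994 (end of the 17-day comment period, which began when the filing fee is paid on 21 June 1994) is 22 August 1994; not done until 24 August 1994, 2 days after the deadline.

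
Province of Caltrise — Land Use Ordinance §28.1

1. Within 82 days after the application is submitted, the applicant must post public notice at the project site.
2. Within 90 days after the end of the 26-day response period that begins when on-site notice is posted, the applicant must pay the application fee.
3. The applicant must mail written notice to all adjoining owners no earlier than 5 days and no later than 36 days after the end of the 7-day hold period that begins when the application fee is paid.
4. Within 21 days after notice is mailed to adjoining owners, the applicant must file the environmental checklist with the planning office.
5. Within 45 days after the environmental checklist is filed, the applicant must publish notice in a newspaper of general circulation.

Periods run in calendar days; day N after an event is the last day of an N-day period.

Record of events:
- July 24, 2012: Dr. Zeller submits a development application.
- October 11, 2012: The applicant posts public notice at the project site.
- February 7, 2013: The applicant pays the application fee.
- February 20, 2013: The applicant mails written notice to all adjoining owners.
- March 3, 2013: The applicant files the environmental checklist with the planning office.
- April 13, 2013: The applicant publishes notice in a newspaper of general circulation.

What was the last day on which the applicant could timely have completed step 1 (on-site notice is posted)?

Step 1 runs from July 24, 2012, when the application is submitted. 82 days after July 24, 2012 is October 14, 2012.

October 14, 2012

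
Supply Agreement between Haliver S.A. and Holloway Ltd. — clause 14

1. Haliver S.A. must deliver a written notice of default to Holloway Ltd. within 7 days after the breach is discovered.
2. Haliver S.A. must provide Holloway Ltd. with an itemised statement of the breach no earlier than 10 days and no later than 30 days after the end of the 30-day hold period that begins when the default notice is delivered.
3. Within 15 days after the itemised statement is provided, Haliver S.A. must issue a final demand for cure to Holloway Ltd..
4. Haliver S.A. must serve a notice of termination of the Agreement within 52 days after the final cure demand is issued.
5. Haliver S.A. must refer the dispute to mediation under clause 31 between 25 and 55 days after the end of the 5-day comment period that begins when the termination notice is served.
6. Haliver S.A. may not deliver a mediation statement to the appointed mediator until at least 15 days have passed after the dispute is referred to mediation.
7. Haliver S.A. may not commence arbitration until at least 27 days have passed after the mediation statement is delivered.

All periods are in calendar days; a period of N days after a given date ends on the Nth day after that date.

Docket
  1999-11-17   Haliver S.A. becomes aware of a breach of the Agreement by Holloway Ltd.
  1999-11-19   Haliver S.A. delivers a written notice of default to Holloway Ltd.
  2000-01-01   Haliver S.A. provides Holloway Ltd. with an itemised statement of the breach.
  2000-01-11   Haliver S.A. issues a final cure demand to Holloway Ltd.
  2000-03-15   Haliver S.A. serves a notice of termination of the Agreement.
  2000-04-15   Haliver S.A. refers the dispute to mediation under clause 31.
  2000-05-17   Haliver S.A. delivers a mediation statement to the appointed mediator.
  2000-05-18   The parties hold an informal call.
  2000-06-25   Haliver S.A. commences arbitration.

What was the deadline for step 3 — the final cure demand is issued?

Step 3 runs from 2000-01-01, when the itemised statement is provided. 15 days after 2000-01-01 is 2000-01-16.

2000-01-16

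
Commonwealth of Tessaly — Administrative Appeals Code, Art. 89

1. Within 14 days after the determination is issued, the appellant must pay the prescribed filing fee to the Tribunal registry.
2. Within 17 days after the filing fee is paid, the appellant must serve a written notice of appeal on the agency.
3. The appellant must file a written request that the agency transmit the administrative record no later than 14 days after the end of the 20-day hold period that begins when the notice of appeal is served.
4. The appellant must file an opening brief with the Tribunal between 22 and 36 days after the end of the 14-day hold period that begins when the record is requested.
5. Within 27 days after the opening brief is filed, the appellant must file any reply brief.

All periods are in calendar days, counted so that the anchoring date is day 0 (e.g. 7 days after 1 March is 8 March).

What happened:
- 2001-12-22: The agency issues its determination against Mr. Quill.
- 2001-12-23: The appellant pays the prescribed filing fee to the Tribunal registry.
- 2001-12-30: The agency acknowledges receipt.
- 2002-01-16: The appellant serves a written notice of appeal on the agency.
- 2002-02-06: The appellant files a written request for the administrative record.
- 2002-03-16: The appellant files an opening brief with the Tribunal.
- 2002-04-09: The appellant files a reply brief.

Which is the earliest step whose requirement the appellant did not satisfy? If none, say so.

Step 2

(1) due by 2001-12-22 + 14 days = 2002-01-05; done 2001-12-23 — timely.
(2) due by 2001-12-23 + 17 days = 2002-01-09; 2002-01-16 misses that deadline by 7 days.
The procedure was therefore not followed at step 2.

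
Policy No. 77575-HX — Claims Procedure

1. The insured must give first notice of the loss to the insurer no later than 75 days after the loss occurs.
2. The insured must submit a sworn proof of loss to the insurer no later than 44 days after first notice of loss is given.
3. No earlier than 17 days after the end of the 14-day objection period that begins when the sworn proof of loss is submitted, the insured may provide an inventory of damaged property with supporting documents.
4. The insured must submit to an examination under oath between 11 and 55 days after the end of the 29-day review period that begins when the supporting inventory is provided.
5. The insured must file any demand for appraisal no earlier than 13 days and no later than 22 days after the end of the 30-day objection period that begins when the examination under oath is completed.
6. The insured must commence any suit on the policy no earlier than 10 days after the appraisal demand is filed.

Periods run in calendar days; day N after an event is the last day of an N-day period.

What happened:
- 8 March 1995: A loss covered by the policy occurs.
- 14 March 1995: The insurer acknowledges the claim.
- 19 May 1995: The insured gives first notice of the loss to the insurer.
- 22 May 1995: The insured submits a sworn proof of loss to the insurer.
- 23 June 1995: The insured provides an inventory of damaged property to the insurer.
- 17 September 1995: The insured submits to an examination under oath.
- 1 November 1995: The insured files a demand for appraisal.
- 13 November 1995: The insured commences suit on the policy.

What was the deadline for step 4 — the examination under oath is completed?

The supporting inventory is provided on 23 June 1995; the 29-day review period therefore ends 22 July 1995, and step 4 runs from that date. The window is 11–55 days after 22 July 1995; it closes on 15 September 1995.

15 September 1995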